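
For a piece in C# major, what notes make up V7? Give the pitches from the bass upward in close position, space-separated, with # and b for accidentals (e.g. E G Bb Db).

G# B# D# F#

The numeral's case and figure indicate a dominant seventh chord. In C# major its root, the dominant, is G#.
Stacking thirds from G# gives G#-B#-D#-F#.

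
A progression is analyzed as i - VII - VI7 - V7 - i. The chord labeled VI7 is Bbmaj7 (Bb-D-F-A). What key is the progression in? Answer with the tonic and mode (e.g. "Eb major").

D minor

The anchor chord is a major seventh chord on Bb, labeled VI7.
VI7 on Bb implies Bb is the submediant; that puts the tonic at D, and the uppercase numeral fits minor mode.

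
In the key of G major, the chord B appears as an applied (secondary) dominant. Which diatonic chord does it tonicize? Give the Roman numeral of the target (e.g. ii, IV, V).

The chord is a major triad on B.
A dominant resolves down a perfect fifth: B → E. In G major, E is scale degree 6, i.e. vi.

vi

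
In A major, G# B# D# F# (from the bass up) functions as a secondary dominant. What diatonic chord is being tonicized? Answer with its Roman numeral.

iii

The chord is a dominant seventh chord on G#.
A dominant resolves down a perfect fifth: G# → C#. In A major, C# is scale degree 3, i.e. iii.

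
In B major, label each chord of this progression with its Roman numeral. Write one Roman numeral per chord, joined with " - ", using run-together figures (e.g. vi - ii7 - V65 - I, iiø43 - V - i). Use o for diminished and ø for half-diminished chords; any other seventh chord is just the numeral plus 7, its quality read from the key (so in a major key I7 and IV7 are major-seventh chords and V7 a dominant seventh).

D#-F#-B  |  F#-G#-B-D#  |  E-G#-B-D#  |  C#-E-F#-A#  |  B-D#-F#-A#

I6 - vi42 - IV7 - V43 - I7

D#-F#-B has root B, degree 1 in B major, so I6.
F#-G#-B-D#: minor seventh chord on G# = scale degree 6 → vi42.
E-G#-B-D#: root E is the subdominant; major seventh chord there is IV7.
C#-E-F#-A#: root F# is the dominant; dominant seventh chord there is V43.
B-D#-F#-A#: major seventh chord on B = scale degree 1 → I7.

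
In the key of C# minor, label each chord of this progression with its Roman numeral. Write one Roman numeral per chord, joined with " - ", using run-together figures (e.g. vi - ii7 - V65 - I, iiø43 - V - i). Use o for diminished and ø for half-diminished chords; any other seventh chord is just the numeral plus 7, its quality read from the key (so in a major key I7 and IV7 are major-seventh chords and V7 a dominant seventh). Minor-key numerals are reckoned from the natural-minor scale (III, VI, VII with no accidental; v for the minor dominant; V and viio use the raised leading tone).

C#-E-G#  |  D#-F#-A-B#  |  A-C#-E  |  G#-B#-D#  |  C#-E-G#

i - viio65 - VI - V - i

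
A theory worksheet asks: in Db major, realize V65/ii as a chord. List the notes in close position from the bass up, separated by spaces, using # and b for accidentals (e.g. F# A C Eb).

The slash means an applied dominant: we want the dominant of ii. In Db major, ii is Eb minor, and its dominant is built on Bb.
Building a dominant seventh chord on Bb gives Bb-D-F-Ab.
With the 65 figure the chord is in first inversion; from the bass D upward in close position it reads D-F-Ab-Bb.

D F Ab Bb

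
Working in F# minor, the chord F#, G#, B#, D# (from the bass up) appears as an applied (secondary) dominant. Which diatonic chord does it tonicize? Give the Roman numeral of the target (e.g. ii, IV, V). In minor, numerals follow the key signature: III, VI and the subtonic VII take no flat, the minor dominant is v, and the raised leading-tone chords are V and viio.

V

The chord is a dominant seventh chord on G#.
A dominant resolves down a perfect fifth: G# → C#. In F# minor, C# is scale degree 5, i.e. V.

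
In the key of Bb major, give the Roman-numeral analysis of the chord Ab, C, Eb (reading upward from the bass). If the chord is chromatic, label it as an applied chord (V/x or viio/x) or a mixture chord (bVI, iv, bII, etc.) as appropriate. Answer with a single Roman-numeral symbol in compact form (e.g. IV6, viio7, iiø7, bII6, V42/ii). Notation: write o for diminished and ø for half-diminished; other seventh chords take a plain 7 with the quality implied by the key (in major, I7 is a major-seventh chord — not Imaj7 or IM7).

Stacked in thirds the chord is Ab-C-Eb: a major triad on Ab.
Ab is the lowered seventh degree of Bb major (diatonic 7 would be A). This is a major triad on the lowered seventh degree (the subtonic), borrowed from the parallel minor.

bVII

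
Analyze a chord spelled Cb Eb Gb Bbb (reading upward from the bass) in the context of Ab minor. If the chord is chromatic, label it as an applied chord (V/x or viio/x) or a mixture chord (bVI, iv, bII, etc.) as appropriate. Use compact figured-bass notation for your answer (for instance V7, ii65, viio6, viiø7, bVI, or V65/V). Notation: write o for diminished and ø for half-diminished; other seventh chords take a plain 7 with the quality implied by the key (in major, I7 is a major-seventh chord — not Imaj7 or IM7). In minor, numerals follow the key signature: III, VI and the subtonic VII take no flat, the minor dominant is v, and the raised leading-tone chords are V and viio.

V7/VI

Stacked in thirds the chord is Cb-Eb-Gb-Bbb: a dominant seventh chord on Cb.
Cb is not a diatonic chord root with this quality in Ab minor, but it lies a perfect fifth above Fb (VI), so the chord functions as an applied dominant of VI.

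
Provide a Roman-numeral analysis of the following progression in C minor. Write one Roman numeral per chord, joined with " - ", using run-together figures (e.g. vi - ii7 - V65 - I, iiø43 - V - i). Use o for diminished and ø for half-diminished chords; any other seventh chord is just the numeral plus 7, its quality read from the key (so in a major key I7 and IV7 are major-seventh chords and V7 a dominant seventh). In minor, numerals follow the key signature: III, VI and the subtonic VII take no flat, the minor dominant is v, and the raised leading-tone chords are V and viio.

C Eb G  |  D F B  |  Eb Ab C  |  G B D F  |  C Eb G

C-Eb-G has root C, degree 1 in C minor, so i.
D-F-B: diminished triad on B = scale degree 7 → viio6.
Eb-Ab-C has root Ab, degree 6 in C minor, so VI64.
G-B-D-F: root G is the dominant; dominant seventh chord there is V7.
C-Eb-G has root C, degree 1 in C minor, so i.

i - viio6 - VI64 - V7 - i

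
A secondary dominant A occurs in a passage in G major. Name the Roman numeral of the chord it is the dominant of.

The chord is a major triad on A.
A dominant resolves down a perfect fifth: A → D. In G major, D is scale degree 5, i.e. V.

V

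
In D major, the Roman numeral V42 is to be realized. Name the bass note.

V in D major has root A; the chord is A-C#-E-G.
The figure 42 means third inversion — the seventh is in the bass.

G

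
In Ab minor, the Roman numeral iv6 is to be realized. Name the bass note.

iv in Ab minor has root Db; the chord is Db-Fb-Ab.
The figure 6 means first inversion — the third is in the bass.

Fb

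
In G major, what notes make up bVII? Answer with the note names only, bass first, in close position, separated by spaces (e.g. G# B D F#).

F A C

Scale degree 7 in G major is F#; lowering it a half step gives F. bVII is a major triad on the lowered seventh degree (the subtonic), borrowed from the parallel minor.
So the chord is F-A-C, a major triad.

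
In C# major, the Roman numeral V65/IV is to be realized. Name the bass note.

The applied chord V65/IV is rooted on C#: C#-E#-G#-B.
The figure 65 means first inversion — the third is in the bass.

E#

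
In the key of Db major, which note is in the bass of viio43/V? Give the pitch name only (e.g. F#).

Db

The applied chord viio43/V is rooted on G: G-Bb-Db-Fb.
The figure 43 means second inversion — the fifth is in the bass.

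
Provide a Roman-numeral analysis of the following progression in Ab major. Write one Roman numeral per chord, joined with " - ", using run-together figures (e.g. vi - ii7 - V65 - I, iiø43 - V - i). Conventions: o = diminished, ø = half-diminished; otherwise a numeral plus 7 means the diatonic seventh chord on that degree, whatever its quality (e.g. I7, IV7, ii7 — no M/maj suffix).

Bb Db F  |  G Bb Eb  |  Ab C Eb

ii - V6 - I

Bb-Db-F: root Bb is the supertonic; minor triad there is ii.
G-Bb-Eb: major triad on Eb = scale degree 5 → V6.
Ab-C-Eb: major triad on Ab = scale degree 1 → I.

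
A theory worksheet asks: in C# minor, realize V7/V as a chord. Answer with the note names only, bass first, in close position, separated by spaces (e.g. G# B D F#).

D# F## A# C#

V7/V is a secondary dominant — the dominant seventh of V. V in C# minor is G#, so the applied chord's root is D#, a perfect fifth above.
Building a dominant seventh chord on D# gives D#-F##-A#-C#.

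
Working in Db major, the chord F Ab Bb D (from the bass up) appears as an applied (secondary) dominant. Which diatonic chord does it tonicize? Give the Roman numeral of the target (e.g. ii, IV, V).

ii

The chord is a dominant seventh chord on Bb.
A dominant resolves down a perfect fifth: Bb → Eb. In Db major, Eb is scale degree 2, i.e. ii.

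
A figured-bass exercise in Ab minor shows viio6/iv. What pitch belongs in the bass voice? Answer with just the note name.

Eb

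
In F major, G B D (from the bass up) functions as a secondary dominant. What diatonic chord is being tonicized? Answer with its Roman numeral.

The chord is a major triad on G.
A dominant resolves down a perfect fifth: G → C. In F major, C is scale degree 5, i.e. V.

V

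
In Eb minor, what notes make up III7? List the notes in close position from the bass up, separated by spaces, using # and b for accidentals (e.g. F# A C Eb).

Gb Bb Db F

The numeral's case and figure indicate a major seventh chord. In Eb minor its root, the mediant, is Gb.
Stacking thirds from Gb gives Gb-Bb-Db-F.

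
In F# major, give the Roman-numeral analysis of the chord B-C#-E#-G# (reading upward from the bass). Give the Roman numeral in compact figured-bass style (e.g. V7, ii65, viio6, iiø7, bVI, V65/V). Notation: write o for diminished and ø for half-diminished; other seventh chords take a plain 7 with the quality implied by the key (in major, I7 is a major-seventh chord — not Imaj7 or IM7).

V42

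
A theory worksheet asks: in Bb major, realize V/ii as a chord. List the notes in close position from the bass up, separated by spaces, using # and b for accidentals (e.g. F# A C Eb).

G B D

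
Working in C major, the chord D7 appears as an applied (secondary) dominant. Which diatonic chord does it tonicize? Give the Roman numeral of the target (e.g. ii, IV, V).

V

The chord is a dominant seventh chord on D.
A dominant resolves down a perfect fifth: D → G. In C major, G is scale degree 5, i.e. V.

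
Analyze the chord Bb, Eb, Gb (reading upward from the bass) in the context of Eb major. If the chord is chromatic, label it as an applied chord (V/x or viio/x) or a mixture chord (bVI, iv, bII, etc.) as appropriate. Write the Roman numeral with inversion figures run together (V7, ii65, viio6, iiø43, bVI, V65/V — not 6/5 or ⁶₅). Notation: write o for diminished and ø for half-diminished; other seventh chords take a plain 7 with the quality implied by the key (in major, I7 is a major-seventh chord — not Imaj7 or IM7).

The pitches Eb-Gb-Bb form a minor triad rooted on Eb.
Eb is the first degree of Eb major. This is the minor tonic, borrowed from the parallel minor.
With Bb in the bass the chord is in second inversion, so the figured bass is 64.

i64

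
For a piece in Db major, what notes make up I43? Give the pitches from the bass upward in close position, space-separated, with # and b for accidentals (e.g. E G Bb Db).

The numeral's case and figure indicate a major seventh chord. In Db major its root, the tonic, is Db.
That chord is spelled Db-F-Ab-C.
With the 43 figure the chord is in second inversion; from the bass Ab upward in close position it reads Ab-C-Db-F.

Ab C Db F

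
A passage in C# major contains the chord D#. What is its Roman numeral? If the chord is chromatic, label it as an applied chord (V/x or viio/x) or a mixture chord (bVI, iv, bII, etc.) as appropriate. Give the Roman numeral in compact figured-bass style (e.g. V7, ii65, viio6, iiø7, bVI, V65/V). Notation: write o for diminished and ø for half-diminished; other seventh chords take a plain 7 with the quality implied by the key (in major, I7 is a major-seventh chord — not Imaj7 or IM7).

V/V

Stacked in thirds the chord is D#-F##-A#: a major triad on D#.
D# is not a diatonic chord root with this quality in C# major, but it lies a perfect fifth above G# (V), so the chord functions as an applied dominant of V.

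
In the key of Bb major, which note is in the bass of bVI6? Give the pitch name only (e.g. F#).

Bb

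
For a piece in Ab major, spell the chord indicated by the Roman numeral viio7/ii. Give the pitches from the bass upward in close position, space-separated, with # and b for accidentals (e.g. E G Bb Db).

A C Eb Gb

viio7/ii is a secondary leading-tone chord. The target ii is Bb in Ab major; the applied chord is rooted a semitone below, on A.
Building a fully diminished seventh chord on A gives A-C-Eb-Gb.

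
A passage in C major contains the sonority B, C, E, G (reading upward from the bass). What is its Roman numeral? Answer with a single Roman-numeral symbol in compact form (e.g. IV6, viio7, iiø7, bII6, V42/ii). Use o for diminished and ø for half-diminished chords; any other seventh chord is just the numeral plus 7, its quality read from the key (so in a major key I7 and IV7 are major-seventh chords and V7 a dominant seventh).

Stacked in thirds the chord is C-E-G-B: a major seventh chord on C.
In C major, C is the tonic; the diatonic major seventh chord there is I7.
With B in the bass the chord is in third inversion, so the figured bass is 42.

I42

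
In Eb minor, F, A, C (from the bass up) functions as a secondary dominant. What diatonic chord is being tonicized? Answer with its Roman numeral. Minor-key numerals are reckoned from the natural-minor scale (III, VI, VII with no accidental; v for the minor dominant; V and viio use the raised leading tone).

The chord is a major triad on F.
A dominant resolves down a perfect fifth: F → Bb. In Eb minor, Bb is scale degree 5, i.e. V.

V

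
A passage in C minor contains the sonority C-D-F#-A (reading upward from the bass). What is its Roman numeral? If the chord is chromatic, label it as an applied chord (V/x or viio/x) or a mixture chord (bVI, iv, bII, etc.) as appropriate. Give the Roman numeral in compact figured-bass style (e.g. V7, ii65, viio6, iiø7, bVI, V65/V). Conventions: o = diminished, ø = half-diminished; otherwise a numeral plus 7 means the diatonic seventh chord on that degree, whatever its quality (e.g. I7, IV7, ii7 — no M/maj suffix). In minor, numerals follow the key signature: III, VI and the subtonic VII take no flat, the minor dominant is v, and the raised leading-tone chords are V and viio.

V42/V

The pitches D-F#-A-C form a dominant seventh chord rooted on D.
D is not a diatonic chord root with this quality in C minor, but it lies a perfect fifth above G (V), so the chord functions as an applied dominant of V.
With C in the bass the chord is in third inversion, so the figured bass is 42.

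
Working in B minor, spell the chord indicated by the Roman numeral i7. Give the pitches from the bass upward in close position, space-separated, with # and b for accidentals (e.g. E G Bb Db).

The numeral's case and figure indicate a minor seventh chord. In B minor its root, scale degree 1, is B.
That chord is spelled B-D-F#-A.

B D F# A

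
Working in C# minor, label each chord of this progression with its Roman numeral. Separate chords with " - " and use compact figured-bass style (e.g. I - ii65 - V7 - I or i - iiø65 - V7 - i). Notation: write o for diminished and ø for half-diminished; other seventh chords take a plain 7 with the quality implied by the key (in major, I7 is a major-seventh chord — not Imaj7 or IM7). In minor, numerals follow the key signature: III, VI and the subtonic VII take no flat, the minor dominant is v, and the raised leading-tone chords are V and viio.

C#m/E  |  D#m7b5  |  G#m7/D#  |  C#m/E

i6 - iiø7 - v43 - i6

C#m/E: minor triad on C# = scale degree 1 → i6.
D#m7b5: half-diminished seventh chord on D# = scale degree 2 → iiø7.
G#m7/D# has root G#, degree 5 in C# minor, so v43.
C#m/E: minor triad on C# = scale degree 1 → i6.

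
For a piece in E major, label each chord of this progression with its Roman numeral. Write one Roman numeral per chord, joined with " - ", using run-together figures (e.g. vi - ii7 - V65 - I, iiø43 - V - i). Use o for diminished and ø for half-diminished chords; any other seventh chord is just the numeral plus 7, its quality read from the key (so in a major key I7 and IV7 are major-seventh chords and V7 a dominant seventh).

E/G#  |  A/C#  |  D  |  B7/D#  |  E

I6 - IV6 - bVII - V65 - I

E/G#: major triad on E = scale degree 1 → I6.
A/C#: root A is the subdominant; major triad there is IV6.
D: D with this quality isn't in the key; it's bVII, borrowed from the parallel minor.
B7/D#: root B is the dominant; dominant seventh chord there is V65.
E: root E is the tonic; major triad there is I.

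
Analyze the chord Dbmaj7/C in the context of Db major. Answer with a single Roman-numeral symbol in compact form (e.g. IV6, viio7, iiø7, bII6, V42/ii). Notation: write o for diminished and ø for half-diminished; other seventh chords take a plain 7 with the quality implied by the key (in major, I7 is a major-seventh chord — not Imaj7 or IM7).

The pitches Db-F-Ab-C form a major seventh chord rooted on Db.
Db is scale degree 1 in Db major, and a major seventh chord on that degree is written I7.
With C in the bass the chord is in third inversion, so the figured bass is 42.

I42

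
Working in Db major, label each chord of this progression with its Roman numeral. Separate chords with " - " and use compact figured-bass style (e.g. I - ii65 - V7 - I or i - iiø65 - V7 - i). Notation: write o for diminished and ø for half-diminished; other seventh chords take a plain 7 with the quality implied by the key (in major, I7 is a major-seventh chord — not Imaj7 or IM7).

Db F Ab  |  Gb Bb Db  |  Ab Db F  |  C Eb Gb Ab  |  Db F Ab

Db-F-Ab: major triad on Db = scale degree 1 → I.
Gb-Bb-Db: major triad on Gb = scale degree 4 → IV.
Ab-Db-F: root Db is the tonic; major triad there is I64.
C-Eb-Gb-Ab: dominant seventh chord on Ab = scale degree 5 → V65.
Db-F-Ab: root Db is the tonic; major triad there is I.

I - IV - I64 - V65 - I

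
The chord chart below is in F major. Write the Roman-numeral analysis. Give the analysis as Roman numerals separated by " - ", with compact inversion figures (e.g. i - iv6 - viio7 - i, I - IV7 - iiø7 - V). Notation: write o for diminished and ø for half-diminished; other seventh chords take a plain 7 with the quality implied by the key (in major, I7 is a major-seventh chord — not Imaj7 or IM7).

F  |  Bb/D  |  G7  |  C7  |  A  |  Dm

F has root F, degree 1 in F major, so I.
Bb/D has root Bb, degree 4 in F major, so IV6.
G7: chromatic; G is V of V, so V7/V.
C7: dominant seventh chord on C = scale degree 5 → V7.
A is the secondary dominant of vi (major triad on A): V/vi.
Dm: minor triad on D = scale degree 6 → vi.

I - IV6 - V7/V - V7 - V/vi - vi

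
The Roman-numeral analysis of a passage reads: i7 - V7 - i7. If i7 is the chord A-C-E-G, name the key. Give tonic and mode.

A minor

The chord Am7 is a minor seventh chord rooted on A; its label is i7.
If A is scale degree 1 and the mode makes that degree carry a minor seventh chord, the tonic is A and the mode is minor.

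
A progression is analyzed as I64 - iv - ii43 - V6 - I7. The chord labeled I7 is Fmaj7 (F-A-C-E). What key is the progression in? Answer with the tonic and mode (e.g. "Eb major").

F major

The chord Fmaj7 is a major seventh chord rooted on F; its label is I7.
If F is scale degree 1 and the mode makes that degree carry a major seventh chord, the tonic is F and the mode is major.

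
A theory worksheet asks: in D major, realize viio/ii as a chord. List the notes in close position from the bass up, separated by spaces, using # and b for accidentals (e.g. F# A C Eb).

The slash marks an applied leading-tone chord: viio of ii. In D major, ii is E, so the leading tone to it is D#, a half step below.
Building a diminished triad on D# gives D#-F#-A.

D# F# A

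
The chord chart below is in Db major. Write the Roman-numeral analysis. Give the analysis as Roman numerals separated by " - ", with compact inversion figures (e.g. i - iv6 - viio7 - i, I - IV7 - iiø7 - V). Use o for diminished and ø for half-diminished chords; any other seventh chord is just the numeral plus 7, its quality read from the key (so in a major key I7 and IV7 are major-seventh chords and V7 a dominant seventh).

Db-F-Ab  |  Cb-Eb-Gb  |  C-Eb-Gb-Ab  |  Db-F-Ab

I - bVII - V65 - I

Db-F-Ab: major triad on Db = scale degree 1 → I.
Cb-Eb-Gb is non-diatonic — bVII, a mixture chord from Db minor.
C-Eb-Gb-Ab has root Ab, degree 5 in Db major, so V65.
Db-F-Ab: root Db is the tonic; major triad there is I.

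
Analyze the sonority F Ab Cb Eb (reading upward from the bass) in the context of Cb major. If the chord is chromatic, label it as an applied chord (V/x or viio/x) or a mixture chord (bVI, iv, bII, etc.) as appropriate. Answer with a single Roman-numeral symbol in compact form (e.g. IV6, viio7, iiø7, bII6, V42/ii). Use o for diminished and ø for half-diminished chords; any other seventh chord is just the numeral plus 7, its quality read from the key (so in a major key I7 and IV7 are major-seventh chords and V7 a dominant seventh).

Stacked in thirds the chord is F-Ab-Cb-Eb: a half-diminished seventh chord on F.
F sits a half step below Gb (V in Cb major); a diminished chord there is the applied leading-tone chord of V.

viiø7/V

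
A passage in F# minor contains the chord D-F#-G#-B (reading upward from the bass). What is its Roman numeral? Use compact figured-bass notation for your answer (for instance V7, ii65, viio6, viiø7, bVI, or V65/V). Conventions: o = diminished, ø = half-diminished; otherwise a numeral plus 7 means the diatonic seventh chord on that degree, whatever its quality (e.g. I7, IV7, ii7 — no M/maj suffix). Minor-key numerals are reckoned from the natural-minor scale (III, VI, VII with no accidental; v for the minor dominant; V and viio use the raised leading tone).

iiø43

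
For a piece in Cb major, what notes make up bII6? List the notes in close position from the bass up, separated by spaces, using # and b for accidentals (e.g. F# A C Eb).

Fb Abb Dbb

Scale degree 2 in Cb major is Db; lowering it a half step gives Dbb. bII6 is the Neapolitan sixth — a major triad on the lowered second degree, here in its customary first inversion.
So the chord is Dbb-Fb-Abb.
The figured bass 6 indicates first inversion, placing the third (Fb) in the bass: Fb-Abb-Dbb.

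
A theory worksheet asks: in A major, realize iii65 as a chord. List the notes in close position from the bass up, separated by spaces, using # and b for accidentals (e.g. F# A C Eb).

E G# B C#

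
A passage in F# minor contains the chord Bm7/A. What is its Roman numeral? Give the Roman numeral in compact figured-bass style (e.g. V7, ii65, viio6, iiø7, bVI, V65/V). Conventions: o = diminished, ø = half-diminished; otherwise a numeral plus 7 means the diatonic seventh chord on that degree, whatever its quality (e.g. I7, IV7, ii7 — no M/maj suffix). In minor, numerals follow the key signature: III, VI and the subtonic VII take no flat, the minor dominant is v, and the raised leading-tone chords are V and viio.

iv42

Stacked in thirds the chord is B-D-F#-A: a minor seventh chord on B.
In F# minor, B is the subdominant; the diatonic minor seventh chord there is iv7.
With A in the bass the chord is in third inversion, so the figured bass is 42.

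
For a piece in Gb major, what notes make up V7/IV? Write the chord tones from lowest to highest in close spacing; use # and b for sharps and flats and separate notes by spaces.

Gb Bb Db Fb

V7/IV is a secondary dominant — the dominant seventh of IV. IV in Gb major is Cb, so the applied chord's root is Gb, a perfect fifth above.
Building a dominant seventh chord on Gb gives Gb-Bb-Db-Fb.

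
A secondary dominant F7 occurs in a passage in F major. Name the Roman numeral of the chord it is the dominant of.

IV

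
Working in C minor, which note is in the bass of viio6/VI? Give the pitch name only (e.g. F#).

The applied chord viio6/VI is rooted on G: G-Bb-Db.
The figure 6 means first inversion — the third is in the bass.

Bb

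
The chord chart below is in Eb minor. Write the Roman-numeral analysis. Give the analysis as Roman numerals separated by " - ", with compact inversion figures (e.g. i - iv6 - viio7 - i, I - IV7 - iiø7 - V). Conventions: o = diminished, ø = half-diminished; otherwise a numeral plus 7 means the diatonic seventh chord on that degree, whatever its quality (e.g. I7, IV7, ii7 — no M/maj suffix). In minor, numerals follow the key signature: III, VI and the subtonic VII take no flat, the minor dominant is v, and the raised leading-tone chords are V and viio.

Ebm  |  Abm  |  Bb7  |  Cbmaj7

Ebm: minor triad on Eb = scale degree 1 → i.
Abm: root Ab is the subdominant; minor triad there is iv.
Bb7: dominant seventh chord on Bb = scale degree 5 → V7.
Cbmaj7: root Cb is the submediant; major seventh chord there is VI7.

i - iv - V7 - VI7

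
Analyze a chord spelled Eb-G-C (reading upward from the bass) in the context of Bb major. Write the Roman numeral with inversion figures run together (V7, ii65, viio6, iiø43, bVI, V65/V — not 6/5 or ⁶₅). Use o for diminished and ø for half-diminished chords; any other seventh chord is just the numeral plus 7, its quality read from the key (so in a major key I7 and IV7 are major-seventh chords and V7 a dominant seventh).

The pitches C-Eb-G form a minor triad rooted on C.
In Bb major, C is the supertonic; the diatonic minor triad there is ii.
With Eb in the bass the chord is in first inversion, so the figured bass is 6.

ii6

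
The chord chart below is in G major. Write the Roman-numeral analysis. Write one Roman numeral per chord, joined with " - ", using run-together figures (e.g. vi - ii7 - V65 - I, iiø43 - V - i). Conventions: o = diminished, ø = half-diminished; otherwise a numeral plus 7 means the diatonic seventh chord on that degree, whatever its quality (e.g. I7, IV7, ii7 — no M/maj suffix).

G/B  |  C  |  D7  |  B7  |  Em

G/B: major triad on G = scale degree 1 → I6.
C has root C, degree 4 in G major, so IV.
D7 has root D, degree 5 in G major, so V7.
B7 is the secondary dominant of vi (dominant seventh chord on B): V7/vi.
Em: root E is the submediant; minor triad there is vi.

I6 - IV - V7 - V7/vi - vi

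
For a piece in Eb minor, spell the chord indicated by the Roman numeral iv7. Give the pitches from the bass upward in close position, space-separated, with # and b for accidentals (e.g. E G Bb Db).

Ab Cb Eb Gb

The numeral's case and figure indicate a minor seventh chord. In Eb minor its root, the subdominant, is Ab.
Stacking thirds from Ab gives Ab-Cb-Eb-Gb.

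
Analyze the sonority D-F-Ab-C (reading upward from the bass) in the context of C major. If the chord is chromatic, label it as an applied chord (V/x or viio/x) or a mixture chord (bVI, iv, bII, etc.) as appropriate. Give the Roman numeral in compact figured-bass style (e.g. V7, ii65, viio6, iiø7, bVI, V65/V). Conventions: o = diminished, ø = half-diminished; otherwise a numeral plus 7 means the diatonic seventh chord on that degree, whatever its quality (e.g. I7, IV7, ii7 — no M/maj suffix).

iiø7

Stacked in thirds the chord is D-F-Ab-C: a half-diminished seventh chord on D.
D is the second degree of C major. This is the half-diminished supertonic seventh, borrowed from the parallel minor.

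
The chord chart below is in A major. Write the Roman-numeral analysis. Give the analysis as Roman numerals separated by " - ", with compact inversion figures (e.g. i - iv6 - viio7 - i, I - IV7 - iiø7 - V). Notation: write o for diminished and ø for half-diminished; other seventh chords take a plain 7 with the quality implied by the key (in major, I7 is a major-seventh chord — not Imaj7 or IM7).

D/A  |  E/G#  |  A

D/A: root D is the subdominant; major triad there is IV64.
E/G# has root E, degree 5 in A major, so V6.
A: root A is the tonic; major triad there is I.

IV64 - V6 - I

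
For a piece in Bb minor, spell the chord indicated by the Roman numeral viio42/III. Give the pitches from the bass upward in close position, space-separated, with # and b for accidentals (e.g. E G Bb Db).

Bbb C Eb Gb

The slash marks an applied leading-tone chord: viio of III. In Bb minor, III is Db, so the leading tone to it is C, a half step below.
Building a fully diminished seventh chord on C gives C-Eb-Gb-Bbb.
With the 42 figure the chord is in third inversion; from the bass Bbb upward in close position it reads Bbb-C-Eb-Gb.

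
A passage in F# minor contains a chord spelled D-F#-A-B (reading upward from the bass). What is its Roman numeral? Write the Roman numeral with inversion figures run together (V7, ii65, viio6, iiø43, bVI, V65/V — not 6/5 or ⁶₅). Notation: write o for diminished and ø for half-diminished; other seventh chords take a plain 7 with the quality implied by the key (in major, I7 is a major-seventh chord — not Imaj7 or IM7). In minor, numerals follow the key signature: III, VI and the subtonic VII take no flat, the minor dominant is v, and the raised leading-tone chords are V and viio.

iv65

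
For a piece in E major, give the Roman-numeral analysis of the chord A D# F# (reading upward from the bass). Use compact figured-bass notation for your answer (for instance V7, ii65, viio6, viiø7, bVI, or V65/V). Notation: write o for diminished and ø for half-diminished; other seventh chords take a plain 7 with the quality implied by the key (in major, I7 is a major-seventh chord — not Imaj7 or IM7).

viio64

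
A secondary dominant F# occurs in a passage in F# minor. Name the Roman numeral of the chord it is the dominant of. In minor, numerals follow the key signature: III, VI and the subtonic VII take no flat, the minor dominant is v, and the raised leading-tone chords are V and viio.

iv

The chord is a major triad on F#.
A dominant resolves down a perfect fifth: F# → B. In F# minor, B is scale degree 4, i.e. iv.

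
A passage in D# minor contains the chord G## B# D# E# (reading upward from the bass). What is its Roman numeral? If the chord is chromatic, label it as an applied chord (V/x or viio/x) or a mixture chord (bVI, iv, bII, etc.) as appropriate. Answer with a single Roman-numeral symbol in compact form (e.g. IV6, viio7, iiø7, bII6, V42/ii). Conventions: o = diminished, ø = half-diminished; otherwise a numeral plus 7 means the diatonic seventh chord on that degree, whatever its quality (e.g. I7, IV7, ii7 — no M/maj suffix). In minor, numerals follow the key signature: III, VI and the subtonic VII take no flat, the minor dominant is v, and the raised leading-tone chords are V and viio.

V65/V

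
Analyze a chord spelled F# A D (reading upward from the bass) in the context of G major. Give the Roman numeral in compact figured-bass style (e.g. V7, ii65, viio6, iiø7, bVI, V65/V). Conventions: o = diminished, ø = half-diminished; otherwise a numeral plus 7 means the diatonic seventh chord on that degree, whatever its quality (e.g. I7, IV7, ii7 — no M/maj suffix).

Stacked in thirds the chord is D-F#-A: a major triad on D.
In G major, D is the dominant; the diatonic major triad there is V.
With F# in the bass the chord is in first inversion, so the figured bass is 6.

V6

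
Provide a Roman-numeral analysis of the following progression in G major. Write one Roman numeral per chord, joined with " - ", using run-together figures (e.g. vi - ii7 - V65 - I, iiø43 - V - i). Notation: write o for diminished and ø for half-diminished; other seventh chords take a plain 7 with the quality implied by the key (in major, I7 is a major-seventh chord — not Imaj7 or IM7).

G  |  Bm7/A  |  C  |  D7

I - iii42 - IV - V7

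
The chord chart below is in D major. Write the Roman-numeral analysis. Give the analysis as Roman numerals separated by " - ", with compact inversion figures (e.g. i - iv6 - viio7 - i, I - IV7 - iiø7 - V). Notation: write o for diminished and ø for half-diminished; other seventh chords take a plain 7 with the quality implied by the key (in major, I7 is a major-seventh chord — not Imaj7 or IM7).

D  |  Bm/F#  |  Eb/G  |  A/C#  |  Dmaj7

I - vi64 - bII6 - V6 - I7

D: root D is the tonic; major triad there is I.
Bm/F#: minor triad on B = scale degree 6 → vi64.
Eb/G: major triad on Eb — chromatic; Eb is the lowered second degree, so this is the Neapolitan sixth, bII6 (third, G, in the bass — hence the 6).
A/C#: root A is the dominant; major triad there is V6.
Dmaj7 has root D, degree 1 in D major, so I7.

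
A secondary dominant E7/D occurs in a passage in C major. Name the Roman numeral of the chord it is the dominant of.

The chord is a dominant seventh chord on E.
A dominant resolves down a perfect fifth: E → A. In C major, A is scale degree 6, i.e. vi.

vi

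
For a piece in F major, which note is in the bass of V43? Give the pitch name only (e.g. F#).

G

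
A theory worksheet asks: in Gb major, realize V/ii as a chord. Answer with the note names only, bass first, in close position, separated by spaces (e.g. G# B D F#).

Eb G Bb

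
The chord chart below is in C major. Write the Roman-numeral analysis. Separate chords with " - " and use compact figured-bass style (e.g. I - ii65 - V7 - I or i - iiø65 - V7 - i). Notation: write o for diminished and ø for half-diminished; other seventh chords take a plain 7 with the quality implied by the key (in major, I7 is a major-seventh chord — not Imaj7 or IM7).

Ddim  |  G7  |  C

Ddim: D with this quality isn't in the key; it's iio, borrowed from the parallel minor.
G7: root G is the dominant; dominant seventh chord there is V7.
C: root C is the tonic; major triad there is I.

iio - V7 - I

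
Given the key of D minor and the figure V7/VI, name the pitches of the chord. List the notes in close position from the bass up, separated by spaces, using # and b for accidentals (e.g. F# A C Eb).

V7/VI is a secondary dominant — the dominant seventh of VI. VI in D minor is Bb, so the applied chord's root is F, a perfect fifth above.
Building a dominant seventh chord on F gives F-A-C-Eb.

F A C Eb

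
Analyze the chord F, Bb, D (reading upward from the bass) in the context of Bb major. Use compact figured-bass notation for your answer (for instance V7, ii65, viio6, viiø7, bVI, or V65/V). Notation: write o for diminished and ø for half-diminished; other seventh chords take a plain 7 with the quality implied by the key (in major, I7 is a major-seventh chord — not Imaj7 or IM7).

I64

Stacked in thirds the chord is Bb-D-F: a major triad on Bb.
In Bb major, Bb is the tonic; the diatonic major triad there is I.
With F in the bass the chord is in second inversion, so the figured bass is 64.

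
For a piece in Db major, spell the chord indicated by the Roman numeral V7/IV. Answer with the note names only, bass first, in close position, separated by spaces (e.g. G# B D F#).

V7/IV is a secondary dominant — the dominant seventh of IV. IV in Db major is Gb, so the applied chord's root is Db, a perfect fifth above.
Building a dominant seventh chord on Db gives Db-F-Ab-Cb.

Db F Ab Cb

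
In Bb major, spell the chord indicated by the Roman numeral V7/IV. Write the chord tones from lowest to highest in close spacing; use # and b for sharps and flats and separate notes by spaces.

Bb D F Ab

The slash means an applied dominant: we want the dominant of IV. In Bb major, IV is Eb major, and its dominant is built on Bb.
Building a dominant seventh chord on Bb gives Bb-D-F-Ab.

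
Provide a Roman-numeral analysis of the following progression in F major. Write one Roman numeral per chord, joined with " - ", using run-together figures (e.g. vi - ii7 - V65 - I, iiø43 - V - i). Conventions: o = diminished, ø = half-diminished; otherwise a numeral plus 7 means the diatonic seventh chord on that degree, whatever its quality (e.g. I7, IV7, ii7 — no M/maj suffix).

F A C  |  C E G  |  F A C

I - V - I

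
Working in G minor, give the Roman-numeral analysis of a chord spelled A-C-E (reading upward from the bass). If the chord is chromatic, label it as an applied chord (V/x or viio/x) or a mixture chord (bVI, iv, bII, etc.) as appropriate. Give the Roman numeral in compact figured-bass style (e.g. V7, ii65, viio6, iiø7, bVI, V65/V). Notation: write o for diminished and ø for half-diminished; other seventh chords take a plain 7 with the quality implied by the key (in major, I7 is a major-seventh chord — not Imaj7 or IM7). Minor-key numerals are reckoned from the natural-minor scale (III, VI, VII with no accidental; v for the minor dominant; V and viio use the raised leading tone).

ii

The pitches A-C-E form a minor triad rooted on A.
A is the second degree of G minor. This is the minor supertonic, borrowed from the parallel major (the Dorian ii).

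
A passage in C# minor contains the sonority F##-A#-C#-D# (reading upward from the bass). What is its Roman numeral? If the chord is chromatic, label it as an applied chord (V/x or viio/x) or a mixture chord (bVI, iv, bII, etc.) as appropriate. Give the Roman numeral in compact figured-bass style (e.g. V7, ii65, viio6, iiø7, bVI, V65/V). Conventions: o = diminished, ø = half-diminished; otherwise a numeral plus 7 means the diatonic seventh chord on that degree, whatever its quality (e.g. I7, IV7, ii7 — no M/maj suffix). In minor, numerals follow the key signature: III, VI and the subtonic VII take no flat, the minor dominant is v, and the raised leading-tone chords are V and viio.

Stacked in thirds the chord is D#-F##-A#-C#: a dominant seventh chord on D#.
D# is not a diatonic chord root with this quality in C# minor, but it lies a perfect fifth above G# (V), so the chord functions as an applied dominant of V.
With F## in the bass the chord is in first inversion, so the figured bass is 65.

V65/V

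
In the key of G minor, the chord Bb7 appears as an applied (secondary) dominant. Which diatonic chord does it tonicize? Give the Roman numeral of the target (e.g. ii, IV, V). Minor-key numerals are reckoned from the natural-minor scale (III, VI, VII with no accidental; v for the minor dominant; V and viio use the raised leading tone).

VI

The chord is a dominant seventh chord on Bb.
A dominant resolves down a perfect fifth: Bb → Eb. In G minor, Eb is scale degree 6, i.e. VI.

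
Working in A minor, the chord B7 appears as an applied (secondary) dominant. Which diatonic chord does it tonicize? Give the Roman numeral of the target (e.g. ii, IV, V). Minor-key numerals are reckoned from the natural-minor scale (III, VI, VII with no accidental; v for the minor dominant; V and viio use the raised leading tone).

V

The chord is a dominant seventh chord on B.
A dominant resolves down a perfect fifth: B → E. In A minor, E is scale degree 5, i.e. V.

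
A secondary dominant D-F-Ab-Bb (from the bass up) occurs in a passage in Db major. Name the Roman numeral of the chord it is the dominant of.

ii

The chord is a dominant seventh chord on Bb.
A dominant resolves down a perfect fifth: Bb → Eb. In Db major, Eb is scale degree 2, i.e. ii.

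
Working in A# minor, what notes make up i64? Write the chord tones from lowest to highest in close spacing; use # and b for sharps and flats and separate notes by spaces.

E# A# C#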